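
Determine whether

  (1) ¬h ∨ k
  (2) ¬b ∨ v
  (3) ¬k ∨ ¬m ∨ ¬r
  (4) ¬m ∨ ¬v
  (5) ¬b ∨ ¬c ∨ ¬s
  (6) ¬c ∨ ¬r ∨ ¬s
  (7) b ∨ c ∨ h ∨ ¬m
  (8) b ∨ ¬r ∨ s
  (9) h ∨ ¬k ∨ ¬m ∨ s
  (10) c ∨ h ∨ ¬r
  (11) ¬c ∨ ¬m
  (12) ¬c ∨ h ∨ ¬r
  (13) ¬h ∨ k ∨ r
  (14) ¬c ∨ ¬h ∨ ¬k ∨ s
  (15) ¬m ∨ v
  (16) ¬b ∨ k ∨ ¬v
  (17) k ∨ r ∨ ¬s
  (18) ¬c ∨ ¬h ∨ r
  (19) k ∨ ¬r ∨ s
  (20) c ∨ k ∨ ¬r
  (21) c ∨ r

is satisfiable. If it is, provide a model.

Set c = False.
  then (c ∨ r) forces r = True.
  then (c ∨ h ∨ ¬r) forces h = True.
  then (c ∨ k ∨ ¬r) forces k = True.
  then (¬k ∨ ¬m ∨ ¬r) forces m = False.
Set v = False.
  then (¬b ∨ v) forces b = False.
  then (b ∨ ¬r ∨ s) forces s = True.
All clauses satisfied.

c=F; h=T; r=T; v=F; m=F; s=T; k=T; b=F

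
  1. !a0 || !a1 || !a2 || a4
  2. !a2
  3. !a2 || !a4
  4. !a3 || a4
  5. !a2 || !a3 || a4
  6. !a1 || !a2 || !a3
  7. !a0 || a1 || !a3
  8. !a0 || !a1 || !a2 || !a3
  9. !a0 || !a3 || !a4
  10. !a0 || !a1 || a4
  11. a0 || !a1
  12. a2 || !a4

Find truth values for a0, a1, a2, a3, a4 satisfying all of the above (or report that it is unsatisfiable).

Unit clause (!a2) forces a2 = False.
In (a2 || !a4) only !a4 is left, so a4 = False.
In (!a3 || a4) only !a3 is left, so a3 = False.
Set a0 = True.
  then (!a0 || !a1 || a4) forces a1 = False.
All clauses satisfied.

a0=T, a1=F, a2=F, a3=F, a4=F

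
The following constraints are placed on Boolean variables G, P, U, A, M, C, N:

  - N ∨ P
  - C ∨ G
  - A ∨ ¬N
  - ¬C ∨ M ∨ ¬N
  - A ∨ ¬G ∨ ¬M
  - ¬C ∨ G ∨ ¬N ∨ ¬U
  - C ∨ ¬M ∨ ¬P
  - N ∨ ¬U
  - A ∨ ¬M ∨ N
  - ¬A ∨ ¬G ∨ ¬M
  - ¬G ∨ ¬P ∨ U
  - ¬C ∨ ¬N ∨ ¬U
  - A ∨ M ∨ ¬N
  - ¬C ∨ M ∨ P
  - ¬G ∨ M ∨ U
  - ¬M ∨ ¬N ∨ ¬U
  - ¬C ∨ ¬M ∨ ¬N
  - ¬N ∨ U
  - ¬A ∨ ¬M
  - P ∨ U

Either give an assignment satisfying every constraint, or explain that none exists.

Set G = False.
  then (C ∨ G) forces C = True.
Try P = False:
  (N ∨ P) forces N = True.
  (A ∨ ¬N) forces A = True.
  (¬C ∨ M ∨ ¬N) forces M = True.
  clause (¬C ∨ ¬M ∨ ¬N) is falsified — backtrack.
So P = True.
Try U = True:
  (¬C ∨ G ∨ ¬N ∨ ¬U) forces N = False.
  clause (N ∨ ¬U) is falsified — backtrack.
So U = False.
  then (¬N ∨ U) forces N = False.
Set A = True.
  then (¬A ∨ ¬M) forces M = False.
All clauses satisfied.

G = False, P = True, U = False, A = True, M = False, C = True, N = False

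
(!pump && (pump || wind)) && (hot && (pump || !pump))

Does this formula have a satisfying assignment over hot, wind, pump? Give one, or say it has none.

hot: True, wind: True, pump: False

  !pump && (pump || wind) = True
    !pump = True
    pump || wind = True
  hot && (pump || !pump) = True
    pump || !pump = True
      !pump = True
Both conjuncts True, so the formula holds.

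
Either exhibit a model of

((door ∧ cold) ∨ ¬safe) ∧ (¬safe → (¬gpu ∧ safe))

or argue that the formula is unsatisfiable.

door = True; safe = True; gpu = False; cold = True

  (door ∧ cold) ∨ ¬safe = True
    door ∧ cold = True
    ¬safe = False
  ¬safe → (¬gpu ∧ safe) = True
    ¬safe = False
    ¬gpu ∧ safe = True
      ¬gpu = True
Both conjuncts True, so the formula holds.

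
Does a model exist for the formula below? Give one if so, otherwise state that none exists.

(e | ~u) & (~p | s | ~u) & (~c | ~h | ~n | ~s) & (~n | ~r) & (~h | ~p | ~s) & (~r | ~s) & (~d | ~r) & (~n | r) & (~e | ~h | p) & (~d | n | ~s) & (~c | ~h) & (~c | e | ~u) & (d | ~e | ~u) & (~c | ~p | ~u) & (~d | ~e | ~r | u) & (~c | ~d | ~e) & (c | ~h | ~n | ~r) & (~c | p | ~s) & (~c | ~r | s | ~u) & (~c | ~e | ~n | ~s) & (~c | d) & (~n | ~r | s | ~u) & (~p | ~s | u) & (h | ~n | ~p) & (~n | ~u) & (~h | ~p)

h: True, p: False, s: False, r: False, u: False, n: False, d: False, c: False, e: False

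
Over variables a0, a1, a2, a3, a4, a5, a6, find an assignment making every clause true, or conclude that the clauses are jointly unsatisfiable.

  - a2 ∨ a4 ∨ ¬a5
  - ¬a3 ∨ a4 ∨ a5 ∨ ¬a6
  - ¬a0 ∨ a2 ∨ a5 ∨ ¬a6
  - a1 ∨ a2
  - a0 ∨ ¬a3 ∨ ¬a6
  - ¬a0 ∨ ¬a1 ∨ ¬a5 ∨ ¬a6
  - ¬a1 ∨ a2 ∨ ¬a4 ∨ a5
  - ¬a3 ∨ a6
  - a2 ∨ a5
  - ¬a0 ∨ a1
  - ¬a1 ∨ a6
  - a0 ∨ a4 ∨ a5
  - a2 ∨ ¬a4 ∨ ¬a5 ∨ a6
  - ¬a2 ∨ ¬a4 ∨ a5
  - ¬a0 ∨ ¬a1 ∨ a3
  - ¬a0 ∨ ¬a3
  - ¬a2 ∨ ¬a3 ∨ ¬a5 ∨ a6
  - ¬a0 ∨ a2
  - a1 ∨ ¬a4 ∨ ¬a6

a0 = False; a1 = True; a2 = True; a3 = False; a4 = False; a5 = True; a6 = True

Set a0 = False.
Set a1 = True.
  then (¬a1 ∨ a6) forces a6 = True.
  then (a0 ∨ ¬a3 ∨ ¬a6) forces a3 = False.
Set a2 = True.
Set a4 = False.
  then (a0 ∨ a4 ∨ a5) forces a5 = True.
All clauses satisfied.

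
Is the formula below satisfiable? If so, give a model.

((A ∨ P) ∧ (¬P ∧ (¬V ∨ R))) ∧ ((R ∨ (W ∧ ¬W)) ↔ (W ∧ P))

R: False, P: False, A: True, W: False, V: False

  (A ∨ P) ∧ (¬P ∧ (¬V ∨ R)) = True
    A ∨ P = True
    ¬P ∧ (¬V ∨ R) = True
      ¬P = True
      ¬V ∨ R = True
        ¬V = True
  (R ∨ (W ∧ ¬W)) ↔ (W ∧ P) = True
    R ∨ (W ∧ ¬W) = False
      W ∧ ¬W = False
        ¬W = True
    W ∧ P = False
Both conjuncts True, so the formula holds.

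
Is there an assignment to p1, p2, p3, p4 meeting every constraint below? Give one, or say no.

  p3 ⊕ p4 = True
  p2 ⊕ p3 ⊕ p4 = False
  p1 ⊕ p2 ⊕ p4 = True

p1 = True; p2 = True; p3 = False; p4 = True

p3 ⊕ p4 = F ⊕ T = True ✓
p2 ⊕ p3 ⊕ p4 = T ⊕ F ⊕ T = False ✓
p1 ⊕ p2 ⊕ p4 = T ⊕ T ⊕ T = True ✓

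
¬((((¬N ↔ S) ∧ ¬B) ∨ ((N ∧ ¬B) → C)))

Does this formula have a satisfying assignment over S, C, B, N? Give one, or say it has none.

S=T; C=F; B=F; N=T

  ¬((((¬N ↔ S) ∧ ¬B) ∨ ((N ∧ ¬B) → C))) = True
    ((¬N ↔ S) ∧ ¬B) ∨ ((N ∧ ¬B) → C) = False
      (¬N ↔ S) ∧ ¬B = False
        ¬N ↔ S = False
          ¬N = False
        ¬B = True
      (N ∧ ¬B) → C = False
        N ∧ ¬B = True
          ¬B = True
The formula evaluates to True.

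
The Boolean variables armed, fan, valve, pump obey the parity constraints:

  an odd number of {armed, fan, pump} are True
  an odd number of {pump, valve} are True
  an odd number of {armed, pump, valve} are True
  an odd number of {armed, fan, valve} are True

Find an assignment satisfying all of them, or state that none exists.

The formula is unsatisfiable.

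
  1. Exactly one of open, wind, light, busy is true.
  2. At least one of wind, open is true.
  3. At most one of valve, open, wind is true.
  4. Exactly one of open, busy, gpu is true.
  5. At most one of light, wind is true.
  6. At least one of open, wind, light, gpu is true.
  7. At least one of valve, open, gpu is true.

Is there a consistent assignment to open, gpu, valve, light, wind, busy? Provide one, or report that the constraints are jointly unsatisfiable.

open = True, gpu = False, valve = False, light = False, wind = False, busy = False

  (1) {open, wind, light, busy}: 1 true — exactly one ✓
  (2) {wind, open}: 1 true — at least one ✓
  (3) {valve, open, wind}: 1 true — at most one ✓
  (4) {open, busy, gpu}: 1 true — exactly one ✓
  (5) {light, wind}: 0 true — at most one ✓
  (6) {open, wind, light, gpu}: 1 true — at least one ✓
  (7) {valve, open, gpu}: 1 true — at least one ✓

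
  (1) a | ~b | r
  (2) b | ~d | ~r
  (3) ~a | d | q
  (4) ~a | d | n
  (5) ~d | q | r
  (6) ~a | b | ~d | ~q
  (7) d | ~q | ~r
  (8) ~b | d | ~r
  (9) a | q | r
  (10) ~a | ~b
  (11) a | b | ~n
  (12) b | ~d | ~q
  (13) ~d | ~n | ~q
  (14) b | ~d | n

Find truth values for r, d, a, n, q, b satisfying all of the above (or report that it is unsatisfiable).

r: True; d: False; a: False; n: False; q: False; b: False

Set r = True.
Set d = False.
  then (d | ~q | ~r) forces q = False.
  then (~b | d | ~r) forces b = False.
  then (~a | d | q) forces a = False.
  then (a | b | ~n) forces n = False.
All clauses satisfied.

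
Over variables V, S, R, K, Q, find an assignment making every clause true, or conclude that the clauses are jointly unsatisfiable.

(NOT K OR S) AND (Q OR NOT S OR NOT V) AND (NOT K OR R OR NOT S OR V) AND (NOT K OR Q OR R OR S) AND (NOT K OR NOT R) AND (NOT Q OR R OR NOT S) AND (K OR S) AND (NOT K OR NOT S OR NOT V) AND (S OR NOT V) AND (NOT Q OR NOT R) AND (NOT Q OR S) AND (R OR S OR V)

Try V = True:
  (S OR NOT V) forces S = True.
  (Q OR NOT S OR NOT V) forces Q = True.
  (NOT Q OR R OR NOT S) forces R = True.
  clause (NOT Q OR NOT R) is falsified — backtrack.
So V = False.
Try S = False:
  (NOT K OR S) forces K = False.
  clause (K OR S) is falsified — backtrack.
So S = True.
Set R = False.
  then (NOT K OR R OR NOT S OR V) forces K = False.
  then (NOT Q OR R OR NOT S) forces Q = False.
All clauses satisfied.

V = False; S = True; R = False; K = False; Q = False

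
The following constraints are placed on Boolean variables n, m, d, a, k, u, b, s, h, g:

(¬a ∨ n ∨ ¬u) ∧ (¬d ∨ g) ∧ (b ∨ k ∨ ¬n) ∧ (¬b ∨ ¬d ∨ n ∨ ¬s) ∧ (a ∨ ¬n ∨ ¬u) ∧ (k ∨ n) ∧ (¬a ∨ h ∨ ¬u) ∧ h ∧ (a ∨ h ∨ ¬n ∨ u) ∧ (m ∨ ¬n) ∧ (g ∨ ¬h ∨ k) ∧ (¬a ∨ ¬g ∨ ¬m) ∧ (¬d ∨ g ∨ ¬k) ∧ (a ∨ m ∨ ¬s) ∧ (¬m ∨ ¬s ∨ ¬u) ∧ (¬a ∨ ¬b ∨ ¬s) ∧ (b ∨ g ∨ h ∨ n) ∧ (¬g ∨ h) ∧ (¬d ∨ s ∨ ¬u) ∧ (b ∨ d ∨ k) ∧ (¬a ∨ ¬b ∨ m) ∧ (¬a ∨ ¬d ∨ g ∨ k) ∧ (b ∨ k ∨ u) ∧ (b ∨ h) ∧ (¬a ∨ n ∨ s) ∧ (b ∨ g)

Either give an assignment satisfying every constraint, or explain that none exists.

Unit clause (h) forces h = True.
Set n = True.
  then (m ∨ ¬n) forces m = True.
Set d = False.
Set a = False.
  then (a ∨ ¬n ∨ ¬u) forces u = False.
Set k = True.
Set b = True.
Set s = True.
Set g = True.
All clauses satisfied.

n=T, m=T, d=F, a=F, k=T, u=F, b=T, s=T, h=T, g=T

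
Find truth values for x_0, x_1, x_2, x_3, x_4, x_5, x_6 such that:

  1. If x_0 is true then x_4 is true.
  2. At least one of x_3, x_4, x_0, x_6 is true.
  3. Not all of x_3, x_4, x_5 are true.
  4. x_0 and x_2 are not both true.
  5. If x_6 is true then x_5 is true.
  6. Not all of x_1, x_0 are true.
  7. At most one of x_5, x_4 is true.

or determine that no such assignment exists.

x_0 = False; x_1 = True; x_2 = True; x_3 = True; x_4 = False; x_5 = False; x_6 = False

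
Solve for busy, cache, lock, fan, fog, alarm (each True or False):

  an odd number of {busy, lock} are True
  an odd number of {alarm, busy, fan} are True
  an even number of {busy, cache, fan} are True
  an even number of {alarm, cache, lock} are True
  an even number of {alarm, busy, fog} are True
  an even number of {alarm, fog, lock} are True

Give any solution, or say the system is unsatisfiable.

Adding constraints 1, 5, 6 mod 2: every variable appears an even number of times on the left, so the left side is 0.
But the right sides sum to 1 (mod 2). 0 ≠ 1 — the system is inconsistent.

No satisfying assignment exists.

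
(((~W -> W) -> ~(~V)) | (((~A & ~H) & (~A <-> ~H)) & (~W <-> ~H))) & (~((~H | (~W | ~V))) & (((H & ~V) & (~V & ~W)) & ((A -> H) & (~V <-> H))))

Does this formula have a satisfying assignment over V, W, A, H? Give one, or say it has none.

The formula is unsatisfiable.

Case V = True: the conjunct ~V is False.
Case V = False: the conjunct ~((~H | (~W | ~V))) becomes ~((~H | True)) = False.
Both cases fail — unsatisfiable.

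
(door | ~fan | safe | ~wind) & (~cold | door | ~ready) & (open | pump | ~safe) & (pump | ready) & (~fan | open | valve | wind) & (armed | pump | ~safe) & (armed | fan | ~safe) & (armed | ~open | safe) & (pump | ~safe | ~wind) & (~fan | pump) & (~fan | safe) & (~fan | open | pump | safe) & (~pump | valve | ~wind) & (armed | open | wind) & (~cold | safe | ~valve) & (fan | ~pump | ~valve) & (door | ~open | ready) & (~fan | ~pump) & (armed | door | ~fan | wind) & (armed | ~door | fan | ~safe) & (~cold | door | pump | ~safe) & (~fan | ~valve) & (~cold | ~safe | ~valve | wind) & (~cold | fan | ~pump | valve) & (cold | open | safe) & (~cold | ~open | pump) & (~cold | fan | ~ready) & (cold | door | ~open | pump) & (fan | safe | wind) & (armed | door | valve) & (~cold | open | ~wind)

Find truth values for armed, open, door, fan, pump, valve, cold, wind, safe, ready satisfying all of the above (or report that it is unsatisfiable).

armed: True, open: True, door: True, fan: False, pump: False, valve: False, cold: False, wind: True, safe: False, ready: True

Set armed = True.
Set open = True.
Set door = True.
Try fan = True:
  (~fan | pump) forces pump = True.
  clause (~fan | ~pump) is falsified — backtrack.
So fan = False.
Set pump = False.
  then (pump | ready) forces ready = True.
  then (~cold | ~open | pump) forces cold = False.
Set valve = False.
Set wind = True.
  then (pump | ~safe | ~wind) forces safe = False.
All clauses satisfied.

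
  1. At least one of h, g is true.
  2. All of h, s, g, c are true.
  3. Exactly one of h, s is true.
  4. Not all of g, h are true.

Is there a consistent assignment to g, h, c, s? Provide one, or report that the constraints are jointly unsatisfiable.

UNSATISFIABLE

Case g = True:
  (2) forces h = True.
  Constraint (4) is violated (g=T, h=T) — contradiction.
Case g = False:
  Constraint (2) is violated (g=F) — contradiction.
Both cases fail — unsatisfiable.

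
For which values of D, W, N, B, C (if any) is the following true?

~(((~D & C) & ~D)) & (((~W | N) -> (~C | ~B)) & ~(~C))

D = True, W = False, N = True, B = False, C = True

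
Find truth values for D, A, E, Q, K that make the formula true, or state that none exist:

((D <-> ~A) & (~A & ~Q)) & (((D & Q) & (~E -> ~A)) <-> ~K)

D = True, A = False, E = True, Q = False, K = True

  (D <-> ~A) & (~A & ~Q) = True
    D <-> ~A = True
      ~A = True
    ~A & ~Q = True
      ~A = True
      ~Q = True
  ((D & Q) & (~E -> ~A)) <-> ~K = True
    (D & Q) & (~E -> ~A) = False
      D & Q = False
      ~E -> ~A = True
        ~E = False
        ~A = True
    ~K = False
Both conjuncts True, so the formula holds.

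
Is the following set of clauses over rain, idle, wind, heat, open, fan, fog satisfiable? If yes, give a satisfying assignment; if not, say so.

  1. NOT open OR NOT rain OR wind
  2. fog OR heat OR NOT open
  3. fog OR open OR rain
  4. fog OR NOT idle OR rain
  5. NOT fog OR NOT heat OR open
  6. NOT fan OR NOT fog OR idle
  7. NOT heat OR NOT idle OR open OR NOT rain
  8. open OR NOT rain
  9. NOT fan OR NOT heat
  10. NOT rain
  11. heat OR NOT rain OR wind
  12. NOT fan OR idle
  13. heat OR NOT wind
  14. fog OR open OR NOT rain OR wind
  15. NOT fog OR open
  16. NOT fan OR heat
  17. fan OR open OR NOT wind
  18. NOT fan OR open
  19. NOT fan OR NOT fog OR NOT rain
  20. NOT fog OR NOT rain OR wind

Unit clause (NOT rain) forces rain = False.
Set idle = True.
  then (fog OR NOT idle OR rain) forces fog = True.
  then (NOT fog OR open) forces open = True.
Set wind = True.
  then (heat OR NOT wind) forces heat = True.
  then (NOT fan OR NOT heat) forces fan = False.
All clauses satisfied.

rain = False; idle = True; wind = True; heat = True; open = True; fan = False; fog = True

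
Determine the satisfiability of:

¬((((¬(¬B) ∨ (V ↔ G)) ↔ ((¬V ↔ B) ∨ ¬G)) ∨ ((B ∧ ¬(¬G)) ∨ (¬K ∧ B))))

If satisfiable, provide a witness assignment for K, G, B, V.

K = True, G = False, B = False, V = True

  ¬((((¬(¬B) ∨ (V ↔ G)) ↔ ((¬V ↔ B) ∨ ¬G)) ∨ ((B ∧ ¬(¬G)) ∨ (¬K ∧ B)))) = True
    ((¬(¬B) ∨ (V ↔ G)) ↔ ((¬V ↔ B) ∨ ¬G)) ∨ ((B ∧ ¬(¬G)) ∨ (¬K ∧ B)) = False
      (¬(¬B) ∨ (V ↔ G)) ↔ ((¬V ↔ B) ∨ ¬G) = False
        ¬(¬B) ∨ (V ↔ G) = False
          ¬(¬B) = False
            ¬B = True
          V ↔ G = False
        (¬V ↔ B) ∨ ¬G = True
          ¬V ↔ B = True
            ¬V = False
          ¬G = True
      (B ∧ ¬(¬G)) ∨ (¬K ∧ B) = False
        B ∧ ¬(¬G) = False
          ¬(¬G) = False
            ¬G = True
        ¬K ∧ B = False
          ¬K = False
The formula evaluates to True.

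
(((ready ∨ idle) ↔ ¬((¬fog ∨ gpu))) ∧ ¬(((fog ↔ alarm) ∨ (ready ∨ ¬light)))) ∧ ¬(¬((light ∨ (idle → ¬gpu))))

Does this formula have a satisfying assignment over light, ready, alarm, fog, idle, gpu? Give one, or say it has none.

light = True; ready = False; alarm = False; fog = True; idle = False; gpu = True

  ((ready ∨ idle) ↔ ¬((¬fog ∨ gpu))) ∧ ¬(((fog ↔ alarm) ∨ (ready ∨ ¬light))) = True
    (ready ∨ idle) ↔ ¬((¬fog ∨ gpu)) = True
      ready ∨ idle = False
      ¬((¬fog ∨ gpu)) = False
        ¬fog ∨ gpu = True
          ¬fog = False
    ¬(((fog ↔ alarm) ∨ (ready ∨ ¬light))) = True
      (fog ↔ alarm) ∨ (ready ∨ ¬light) = False
        fog ↔ alarm = False
        ready ∨ ¬light = False
          ¬light = False
  ¬(¬((light ∨ (idle → ¬gpu)))) = True
    ¬((light ∨ (idle → ¬gpu))) = False
      light ∨ (idle → ¬gpu) = True
        idle → ¬gpu = True
          ¬gpu = False
Both conjuncts True, so the formula holds.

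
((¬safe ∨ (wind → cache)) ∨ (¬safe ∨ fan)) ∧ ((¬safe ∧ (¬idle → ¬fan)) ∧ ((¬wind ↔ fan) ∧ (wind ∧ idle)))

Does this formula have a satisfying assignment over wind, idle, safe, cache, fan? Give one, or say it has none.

wind = True, idle = True, safe = False, cache = False, fan = False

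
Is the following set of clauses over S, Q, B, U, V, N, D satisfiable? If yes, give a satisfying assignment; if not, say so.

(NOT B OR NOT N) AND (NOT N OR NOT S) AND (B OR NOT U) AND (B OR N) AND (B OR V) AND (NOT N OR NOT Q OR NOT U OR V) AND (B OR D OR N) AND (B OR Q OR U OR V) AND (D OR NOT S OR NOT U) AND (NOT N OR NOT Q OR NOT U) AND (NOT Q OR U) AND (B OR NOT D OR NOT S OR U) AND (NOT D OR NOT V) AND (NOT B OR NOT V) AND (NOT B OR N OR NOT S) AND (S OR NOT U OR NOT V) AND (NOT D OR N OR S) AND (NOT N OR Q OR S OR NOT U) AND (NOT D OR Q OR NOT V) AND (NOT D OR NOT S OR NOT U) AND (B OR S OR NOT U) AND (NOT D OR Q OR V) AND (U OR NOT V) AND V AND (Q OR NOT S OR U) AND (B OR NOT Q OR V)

Unsatisfiable

Case V = True:
  (NOT D OR NOT V) forces D = False.
  (NOT B OR NOT V) forces B = False.
  (B OR NOT U) forces U = False.
  Clause (U OR NOT V) is falsified — contradiction.
Case V = False:
  Clause (V) is falsified — contradiction.
Both cases fail, so the formula is unsatisfiable.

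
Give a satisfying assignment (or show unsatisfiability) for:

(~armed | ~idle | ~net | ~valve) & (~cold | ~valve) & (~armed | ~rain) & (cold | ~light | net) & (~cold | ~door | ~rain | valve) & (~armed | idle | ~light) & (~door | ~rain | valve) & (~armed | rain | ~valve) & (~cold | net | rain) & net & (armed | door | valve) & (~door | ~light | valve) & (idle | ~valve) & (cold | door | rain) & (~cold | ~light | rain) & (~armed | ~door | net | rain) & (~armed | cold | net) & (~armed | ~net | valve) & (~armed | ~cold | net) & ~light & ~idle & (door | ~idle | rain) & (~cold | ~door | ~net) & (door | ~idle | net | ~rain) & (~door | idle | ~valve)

Unit clause (net) forces net = True.
Unit clause (~light) forces light = False.
Unit clause (~idle) forces idle = False.
In (idle | ~valve) only ~valve is left, so valve = False.
In (~armed | ~net | valve) only ~armed is left, so armed = False.
In (armed | door | valve) only door is left, so door = True.
In (~cold | ~door | ~net) only ~cold is left, so cold = False.
In (~door | ~rain | valve) only ~rain is left, so rain = False.
All clauses satisfied.

armed = False; rain = False; cold = False; valve = False; idle = False; door = True; light = False; net = True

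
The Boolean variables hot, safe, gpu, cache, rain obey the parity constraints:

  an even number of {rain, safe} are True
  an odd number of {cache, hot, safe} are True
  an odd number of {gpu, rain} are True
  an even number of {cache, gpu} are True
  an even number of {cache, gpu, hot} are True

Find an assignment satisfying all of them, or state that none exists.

hot: False, safe: True, gpu: False, cache: False, rain: True

{rain, safe}: 2 true → even ✓
{cache, hot, safe}: 1 true → odd ✓
{gpu, rain}: 1 true → odd ✓
{cache, gpu}: 0 true → even ✓
{cache, gpu, hot}: 0 true → even ✓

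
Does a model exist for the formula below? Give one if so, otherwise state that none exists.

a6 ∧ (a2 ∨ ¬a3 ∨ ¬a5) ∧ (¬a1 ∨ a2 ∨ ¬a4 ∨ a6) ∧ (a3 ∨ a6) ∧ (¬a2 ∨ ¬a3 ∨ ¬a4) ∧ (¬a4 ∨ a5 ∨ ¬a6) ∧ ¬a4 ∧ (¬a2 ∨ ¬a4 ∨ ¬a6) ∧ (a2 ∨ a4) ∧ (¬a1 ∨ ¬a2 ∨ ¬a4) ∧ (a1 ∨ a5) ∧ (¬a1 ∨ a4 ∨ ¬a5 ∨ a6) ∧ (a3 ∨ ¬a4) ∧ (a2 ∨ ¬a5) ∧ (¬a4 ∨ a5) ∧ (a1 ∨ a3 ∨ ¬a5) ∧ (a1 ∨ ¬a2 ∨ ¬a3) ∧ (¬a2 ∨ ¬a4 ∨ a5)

a1: True, a2: True, a3: True, a4: False, a5: True, a6: True

Unit clause (a6) forces a6 = True.
Unit clause (¬a4) forces a4 = False.
In (a2 ∨ a4) only a2 is left, so a2 = True.
Try a1 = False:
  (a1 ∨ a5) forces a5 = True.
  (a1 ∨ a3 ∨ ¬a5) forces a3 = True.
  clause (a1 ∨ ¬a2 ∨ ¬a3) is falsified — backtrack.
So a1 = True.
Set a3 = True.
Set a5 = True.
All clauses satisfied.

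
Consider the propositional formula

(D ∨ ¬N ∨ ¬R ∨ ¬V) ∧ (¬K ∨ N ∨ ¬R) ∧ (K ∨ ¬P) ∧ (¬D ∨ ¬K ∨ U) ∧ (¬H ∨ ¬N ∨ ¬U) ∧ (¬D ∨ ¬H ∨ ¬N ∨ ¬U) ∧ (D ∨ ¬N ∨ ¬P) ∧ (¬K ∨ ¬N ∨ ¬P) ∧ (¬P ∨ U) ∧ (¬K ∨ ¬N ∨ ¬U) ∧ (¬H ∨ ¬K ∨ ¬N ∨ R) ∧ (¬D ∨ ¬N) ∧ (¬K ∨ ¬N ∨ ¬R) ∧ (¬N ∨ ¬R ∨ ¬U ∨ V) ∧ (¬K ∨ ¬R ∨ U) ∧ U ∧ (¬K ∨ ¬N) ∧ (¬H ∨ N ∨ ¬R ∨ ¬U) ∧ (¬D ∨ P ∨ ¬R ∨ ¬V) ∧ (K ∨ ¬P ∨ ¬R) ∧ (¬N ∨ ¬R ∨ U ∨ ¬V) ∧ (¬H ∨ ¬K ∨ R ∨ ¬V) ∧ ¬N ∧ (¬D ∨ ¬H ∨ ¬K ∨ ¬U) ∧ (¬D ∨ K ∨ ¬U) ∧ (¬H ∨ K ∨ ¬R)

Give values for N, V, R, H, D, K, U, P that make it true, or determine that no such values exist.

N = False, V = False, R = True, H = False, D = False, K = False, U = True, P = False

Unit clause (U) forces U = True.
Unit clause (¬N) forces N = False.
Set V = False.
Set R = True.
  then (¬K ∨ N ∨ ¬R) forces K = False.
  then (K ∨ ¬P) forces P = False.
  then (¬H ∨ N ∨ ¬R ∨ ¬U) forces H = False.
  then (¬D ∨ K ∨ ¬U) forces D = False.
All clauses satisfied.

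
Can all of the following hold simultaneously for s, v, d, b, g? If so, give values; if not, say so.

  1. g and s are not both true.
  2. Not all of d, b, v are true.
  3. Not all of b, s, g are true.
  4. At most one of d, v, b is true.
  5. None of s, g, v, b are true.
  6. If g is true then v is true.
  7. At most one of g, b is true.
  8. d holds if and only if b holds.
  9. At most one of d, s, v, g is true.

s: False, v: False, d: False, b: False, g: False

  (1) g=F, s=F — not both ✓
  (2) {d, b, v}: 0/3 true — not all ✓
  (3) {b, s, g}: 0/3 true — not all ✓
  (4) {d, v, b}: 0 true — at most one ✓
  (5) {s, g, v, b}: 0 true — none ✓
  (6) g=F ⇒ v: vacuous ✓
  (7) {g, b}: 0 true — at most one ✓
  (8) d=F, b=F — same ✓
  (9) {d, s, v, g}: 0 true — at most one ✓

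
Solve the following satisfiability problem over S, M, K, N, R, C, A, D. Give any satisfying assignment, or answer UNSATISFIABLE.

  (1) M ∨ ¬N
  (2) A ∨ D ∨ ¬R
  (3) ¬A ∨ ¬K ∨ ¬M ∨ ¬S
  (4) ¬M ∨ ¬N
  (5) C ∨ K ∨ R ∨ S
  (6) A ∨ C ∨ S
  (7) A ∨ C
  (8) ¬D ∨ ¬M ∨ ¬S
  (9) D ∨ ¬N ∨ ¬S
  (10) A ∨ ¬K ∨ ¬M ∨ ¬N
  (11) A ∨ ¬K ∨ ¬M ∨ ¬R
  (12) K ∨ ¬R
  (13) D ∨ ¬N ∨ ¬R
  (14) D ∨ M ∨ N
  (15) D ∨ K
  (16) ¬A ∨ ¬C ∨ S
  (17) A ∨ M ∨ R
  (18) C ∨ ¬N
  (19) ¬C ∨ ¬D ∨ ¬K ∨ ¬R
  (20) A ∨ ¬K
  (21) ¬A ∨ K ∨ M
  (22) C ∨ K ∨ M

Set S = True.
Try M = True:
  (¬M ∨ ¬N) forces N = False.
  (¬D ∨ ¬M ∨ ¬S) forces D = False.
  (D ∨ K) forces K = True.
  (¬A ∨ ¬K ∨ ¬M ∨ ¬S) forces A = False.
  clause (A ∨ ¬K) is falsified — backtrack.
So M = False.
  then (M ∨ ¬N) forces N = False.
  then (D ∨ M ∨ N) forces D = True.
Try K = False:
  (K ∨ ¬R) forces R = False.
  (A ∨ M ∨ R) forces A = True.
  clause (¬A ∨ K ∨ M) is falsified — backtrack.
So K = True.
  then (A ∨ ¬K) forces A = True.
Set R = False.
Set C = False.
All clauses satisfied.

S: True, M: False, K: True, N: False, R: False, C: False, A: True, D: True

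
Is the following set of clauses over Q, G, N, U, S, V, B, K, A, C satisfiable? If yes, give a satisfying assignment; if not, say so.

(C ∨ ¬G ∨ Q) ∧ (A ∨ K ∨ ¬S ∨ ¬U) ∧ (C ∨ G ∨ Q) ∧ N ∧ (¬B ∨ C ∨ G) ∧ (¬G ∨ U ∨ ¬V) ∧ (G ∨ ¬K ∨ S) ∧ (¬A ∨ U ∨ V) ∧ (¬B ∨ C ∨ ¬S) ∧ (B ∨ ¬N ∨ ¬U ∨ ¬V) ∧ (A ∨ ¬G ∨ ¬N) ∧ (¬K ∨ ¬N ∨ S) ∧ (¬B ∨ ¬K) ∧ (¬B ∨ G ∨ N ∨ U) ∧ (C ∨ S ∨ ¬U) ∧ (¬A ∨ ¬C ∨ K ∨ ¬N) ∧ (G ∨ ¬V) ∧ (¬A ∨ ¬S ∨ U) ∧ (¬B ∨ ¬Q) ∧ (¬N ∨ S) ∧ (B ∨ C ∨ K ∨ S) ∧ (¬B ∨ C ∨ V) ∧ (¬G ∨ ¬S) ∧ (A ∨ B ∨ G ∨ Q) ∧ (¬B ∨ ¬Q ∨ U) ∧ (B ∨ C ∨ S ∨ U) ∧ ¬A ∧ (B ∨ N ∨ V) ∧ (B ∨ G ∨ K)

Unit clause (N) forces N = True.
In (¬N ∨ S) only S is left, so S = True.
In (¬G ∨ ¬S) only ¬G is left, so G = False.
Unit clause (¬A) forces A = False.
In (G ∨ ¬V) only ¬V is left, so V = False.
Set Q = True.
  then (¬B ∨ ¬Q) forces B = False.
  then (B ∨ G ∨ K) forces K = True.
Set U = True.
Set C = True.
All clauses satisfied.

Q=T; G=F; N=T; U=T; S=T; V=F; B=F; K=T; A=F; C=T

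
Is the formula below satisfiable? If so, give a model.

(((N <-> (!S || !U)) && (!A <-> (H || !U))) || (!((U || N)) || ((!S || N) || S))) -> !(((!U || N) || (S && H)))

N = False, H = False, A = False, S = True, U = True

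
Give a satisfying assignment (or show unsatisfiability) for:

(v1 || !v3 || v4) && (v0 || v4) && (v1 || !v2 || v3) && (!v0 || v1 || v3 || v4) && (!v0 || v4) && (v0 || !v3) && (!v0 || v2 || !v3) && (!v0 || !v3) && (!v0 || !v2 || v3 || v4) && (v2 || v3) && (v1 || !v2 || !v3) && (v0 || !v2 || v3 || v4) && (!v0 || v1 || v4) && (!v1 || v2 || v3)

Set v0 = True.
  then (!v0 || v4) forces v4 = True.
  then (!v0 || !v3) forces v3 = False.
  then (v2 || v3) forces v2 = True.
  then (v1 || !v2 || v3) forces v1 = True.
All clauses satisfied.

v0: True, v1: True, v2: True, v3: False, v4: True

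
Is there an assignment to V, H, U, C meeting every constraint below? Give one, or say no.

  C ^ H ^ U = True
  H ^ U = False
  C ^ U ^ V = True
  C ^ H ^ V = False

Adding constraints 2, 3, 4 mod 2: every variable appears an even number of times on the left, so the left side is 0.
But the right sides sum to 1 (mod 2). 0 ≠ 1 — the system is inconsistent.

The formula is unsatisfiable.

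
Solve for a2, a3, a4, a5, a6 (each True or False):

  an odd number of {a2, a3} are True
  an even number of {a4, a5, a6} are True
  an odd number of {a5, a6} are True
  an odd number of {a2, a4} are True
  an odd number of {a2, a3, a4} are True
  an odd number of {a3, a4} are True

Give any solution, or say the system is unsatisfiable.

Unsatisfiable — no assignment works.

Adding constraints 1, 2, 3, 5 mod 2: every variable appears an even number of times on the left, so the left side is 0.
But the right sides sum to 1 (mod 2). 0 ≠ 1 — the system is inconsistent.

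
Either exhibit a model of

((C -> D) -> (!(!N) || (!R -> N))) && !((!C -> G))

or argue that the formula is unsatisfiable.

R = True, G = False, C = False, N = True, D = False

  (C -> D) -> (!(!N) || (!R -> N)) = True
    C -> D = True
    !(!N) || (!R -> N) = True
      !(!N) = True
        !N = False
      !R -> N = True
        !R = False
  !((!C -> G)) = True
    !C -> G = False
      !C = True
Both conjuncts True, so the formula holds.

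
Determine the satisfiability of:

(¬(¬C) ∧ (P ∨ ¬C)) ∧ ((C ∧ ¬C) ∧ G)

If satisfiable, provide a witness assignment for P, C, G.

Case C = True: the conjunct ¬C is False.
Case C = False: the conjunct ¬(¬C) becomes ¬(¬False) = False.
Both cases fail — unsatisfiable.

Unsatisfiable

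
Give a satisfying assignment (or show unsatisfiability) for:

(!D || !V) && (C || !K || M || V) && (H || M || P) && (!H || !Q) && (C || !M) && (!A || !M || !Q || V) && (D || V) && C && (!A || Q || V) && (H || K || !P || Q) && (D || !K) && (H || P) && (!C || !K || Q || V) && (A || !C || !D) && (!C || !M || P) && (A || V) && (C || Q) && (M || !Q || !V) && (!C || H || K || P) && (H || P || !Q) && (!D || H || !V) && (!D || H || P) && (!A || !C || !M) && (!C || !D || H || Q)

V: True, M: False, D: False, H: True, K: False, C: True, A: True, Q: False, P: False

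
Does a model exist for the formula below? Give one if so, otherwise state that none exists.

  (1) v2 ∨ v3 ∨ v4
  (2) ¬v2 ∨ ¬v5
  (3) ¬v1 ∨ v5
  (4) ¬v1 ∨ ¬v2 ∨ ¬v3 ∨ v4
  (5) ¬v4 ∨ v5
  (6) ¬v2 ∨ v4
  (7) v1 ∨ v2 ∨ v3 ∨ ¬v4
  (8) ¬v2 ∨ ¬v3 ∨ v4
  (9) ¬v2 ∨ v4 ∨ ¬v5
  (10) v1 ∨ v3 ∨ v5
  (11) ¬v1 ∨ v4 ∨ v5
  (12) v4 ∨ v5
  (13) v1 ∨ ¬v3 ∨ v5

v1=F, v2=F, v3=T, v4=F, v5=T

Set v1 = False.
Set v2 = False.
Try v3 = False:
  (v2 ∨ v3 ∨ v4) forces v4 = True.
  clause (v1 ∨ v2 ∨ v3 ∨ ¬v4) is falsified — backtrack.
So v3 = True.
  then (v1 ∨ ¬v3 ∨ v5) forces v5 = True.
Set v4 = False.
All clauses satisfied.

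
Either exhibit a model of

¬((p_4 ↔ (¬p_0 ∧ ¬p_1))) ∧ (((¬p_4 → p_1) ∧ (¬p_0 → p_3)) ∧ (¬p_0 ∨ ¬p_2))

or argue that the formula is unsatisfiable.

p_0: False, p_1: True, p_2: True, p_3: True, p_4: True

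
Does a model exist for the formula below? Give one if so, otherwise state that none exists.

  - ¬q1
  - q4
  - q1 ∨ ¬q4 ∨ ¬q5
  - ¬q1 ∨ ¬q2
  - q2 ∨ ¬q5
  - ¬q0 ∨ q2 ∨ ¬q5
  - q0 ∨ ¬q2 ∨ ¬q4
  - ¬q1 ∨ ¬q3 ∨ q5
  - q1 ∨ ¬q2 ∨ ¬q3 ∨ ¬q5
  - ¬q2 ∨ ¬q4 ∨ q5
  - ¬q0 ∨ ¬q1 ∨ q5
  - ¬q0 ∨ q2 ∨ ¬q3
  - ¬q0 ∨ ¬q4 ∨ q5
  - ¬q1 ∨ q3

q0=F, q1=F, q2=F, q3=F, q4=T, q5=F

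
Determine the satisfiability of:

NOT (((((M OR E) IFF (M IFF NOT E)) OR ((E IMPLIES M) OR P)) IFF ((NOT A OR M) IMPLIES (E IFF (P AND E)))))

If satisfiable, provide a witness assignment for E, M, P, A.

E = True, M = True, P = False, A = False

  NOT (((((M OR E) IFF (M IFF NOT E)) OR ((E IMPLIES M) OR P)) IFF ((NOT A OR M) IMPLIES (E IFF (P AND E))))) = True
    (((M OR E) IFF (M IFF NOT E)) OR ((E IMPLIES M) OR P)) IFF ((NOT A OR M) IMPLIES (E IFF (P AND E))) = False
      ((M OR E) IFF (M IFF NOT E)) OR ((E IMPLIES M) OR P) = True
        (M OR E) IFF (M IFF NOT E) = False
          M OR E = True
          M IFF NOT E = False
            NOT E = False
        (E IMPLIES M) OR P = True
          E IMPLIES M = True
      (NOT A OR M) IMPLIES (E IFF (P AND E)) = False
        NOT A OR M = True
          NOT A = True
        E IFF (P AND E) = False
          P AND E = False
The formula evaluates to True.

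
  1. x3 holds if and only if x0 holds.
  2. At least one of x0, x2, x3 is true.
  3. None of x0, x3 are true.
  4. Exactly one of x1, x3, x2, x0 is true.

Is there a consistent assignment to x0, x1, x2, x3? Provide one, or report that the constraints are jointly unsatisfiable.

x0 = False; x1 = False; x2 = True; x3 = False

  (1) x3=F, x0=F — same ✓
  (2) {x0, x2, x3}: 1 true — at least one ✓
  (3) {x0, x3}: 0 true — none ✓
  (4) {x1, x3, x2, x0}: 1 true — exactly one ✓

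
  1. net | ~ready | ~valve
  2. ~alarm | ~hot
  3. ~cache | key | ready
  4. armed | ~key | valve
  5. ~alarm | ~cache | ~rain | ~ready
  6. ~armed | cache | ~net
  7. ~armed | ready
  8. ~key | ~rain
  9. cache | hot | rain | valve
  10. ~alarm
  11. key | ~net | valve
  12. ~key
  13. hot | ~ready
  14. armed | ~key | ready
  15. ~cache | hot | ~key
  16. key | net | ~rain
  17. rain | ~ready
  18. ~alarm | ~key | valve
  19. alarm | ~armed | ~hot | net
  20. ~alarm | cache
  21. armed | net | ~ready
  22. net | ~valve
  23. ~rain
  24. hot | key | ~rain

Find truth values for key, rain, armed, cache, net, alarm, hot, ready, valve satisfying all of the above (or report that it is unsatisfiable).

key = False, rain = False, armed = False, cache = False, net = False, alarm = False, hot = True, ready = False, valve = False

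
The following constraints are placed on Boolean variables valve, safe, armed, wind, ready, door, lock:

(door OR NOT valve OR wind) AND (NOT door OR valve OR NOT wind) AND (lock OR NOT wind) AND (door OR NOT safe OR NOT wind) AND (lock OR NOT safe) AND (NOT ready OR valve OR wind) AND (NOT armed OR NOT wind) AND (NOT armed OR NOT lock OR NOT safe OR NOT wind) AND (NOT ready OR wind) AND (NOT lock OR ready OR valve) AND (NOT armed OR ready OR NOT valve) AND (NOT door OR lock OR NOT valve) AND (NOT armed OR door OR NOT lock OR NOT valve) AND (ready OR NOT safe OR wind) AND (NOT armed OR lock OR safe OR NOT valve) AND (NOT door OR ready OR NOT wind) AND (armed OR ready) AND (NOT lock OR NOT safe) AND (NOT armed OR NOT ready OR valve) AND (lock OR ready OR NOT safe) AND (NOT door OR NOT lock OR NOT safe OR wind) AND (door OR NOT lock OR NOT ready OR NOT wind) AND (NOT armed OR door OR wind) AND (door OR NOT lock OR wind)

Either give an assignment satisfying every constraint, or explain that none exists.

valve: True, safe: False, armed: False, wind: True, ready: True, door: True, lock: True

Set valve = True.
Set safe = False.
Try armed = True:
  (NOT armed OR NOT wind) forces wind = False.
  (door OR NOT valve OR wind) forces door = True.
  (NOT ready OR wind) forces ready = False.
  clause (NOT armed OR ready OR NOT valve) is falsified — backtrack.
So armed = False.
  then (armed OR ready) forces ready = True.
  then (NOT ready OR wind) forces wind = True.
  then (lock OR NOT wind) forces lock = True.
  then (door OR NOT lock OR NOT ready OR NOT wind) forces door = True.
All clauses satisfied.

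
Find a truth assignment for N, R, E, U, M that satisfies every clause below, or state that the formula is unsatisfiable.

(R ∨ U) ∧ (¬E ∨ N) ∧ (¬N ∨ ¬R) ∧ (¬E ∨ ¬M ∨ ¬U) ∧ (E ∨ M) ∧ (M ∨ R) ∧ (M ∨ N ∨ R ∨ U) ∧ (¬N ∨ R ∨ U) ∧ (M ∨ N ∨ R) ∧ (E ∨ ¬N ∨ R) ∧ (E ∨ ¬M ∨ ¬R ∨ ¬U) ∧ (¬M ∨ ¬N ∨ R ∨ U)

N=F, R=F, E=F, U=T, M=T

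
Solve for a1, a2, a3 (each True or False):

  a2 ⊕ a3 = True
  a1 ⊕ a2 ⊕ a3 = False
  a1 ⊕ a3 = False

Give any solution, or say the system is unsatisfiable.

a1: True, a2: False, a3: True

a2 ⊕ a3 = F ⊕ T = True ✓
a1 ⊕ a2 ⊕ a3 = T ⊕ F ⊕ T = False ✓
a1 ⊕ a3 = T ⊕ T = False ✓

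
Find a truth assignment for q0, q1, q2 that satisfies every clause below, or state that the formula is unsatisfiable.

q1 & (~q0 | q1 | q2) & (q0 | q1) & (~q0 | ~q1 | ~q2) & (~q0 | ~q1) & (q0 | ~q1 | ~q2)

Unit clause (q1) forces q1 = True.
In (~q0 | ~q1) only ~q0 is left, so q0 = False.
In (q0 | ~q1 | ~q2) only ~q2 is left, so q2 = False.
Check each clause:
  (q1): q1 holds.
  (~q0 | q1 | q2): ~q0 holds.
  (q0 | q1): q1 holds.
  (~q0 | ~q1 | ~q2): ~q0 holds.
  (~q0 | ~q1): ~q0 holds.
  (q0 | ~q1 | ~q2): ~q2 holds.
All clauses satisfied.

q0=F; q1=T; q2=F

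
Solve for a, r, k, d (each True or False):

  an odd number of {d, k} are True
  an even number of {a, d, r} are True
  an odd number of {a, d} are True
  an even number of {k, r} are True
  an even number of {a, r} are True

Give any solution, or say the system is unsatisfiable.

a: True, r: True, k: True, d: False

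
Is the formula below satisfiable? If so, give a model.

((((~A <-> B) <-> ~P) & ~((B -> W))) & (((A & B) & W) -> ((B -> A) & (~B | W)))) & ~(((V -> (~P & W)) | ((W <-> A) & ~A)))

V = True; B = True; P = True; W = False; A = True

  (((~A <-> B) <-> ~P) & ~((B -> W))) & (((A & B) & W) -> ((B -> A) & (~B | W))) = True
    ((~A <-> B) <-> ~P) & ~((B -> W)) = True
      (~A <-> B) <-> ~P = True
        ~A <-> B = False
          ~A = False
        ~P = False
      ~((B -> W)) = True
        B -> W = False
    ((A & B) & W) -> ((B -> A) & (~B | W)) = True
      (A & B) & W = False
        A & B = True
      (B -> A) & (~B | W) = False
        B -> A = True
        ~B | W = False
          ~B = False
  ~(((V -> (~P & W)) | ((W <-> A) & ~A))) = True
    (V -> (~P & W)) | ((W <-> A) & ~A) = False
      V -> (~P & W) = False
        ~P & W = False
          ~P = False
      (W <-> A) & ~A = False
        W <-> A = False
        ~A = False
Both conjuncts True, so the formula holds.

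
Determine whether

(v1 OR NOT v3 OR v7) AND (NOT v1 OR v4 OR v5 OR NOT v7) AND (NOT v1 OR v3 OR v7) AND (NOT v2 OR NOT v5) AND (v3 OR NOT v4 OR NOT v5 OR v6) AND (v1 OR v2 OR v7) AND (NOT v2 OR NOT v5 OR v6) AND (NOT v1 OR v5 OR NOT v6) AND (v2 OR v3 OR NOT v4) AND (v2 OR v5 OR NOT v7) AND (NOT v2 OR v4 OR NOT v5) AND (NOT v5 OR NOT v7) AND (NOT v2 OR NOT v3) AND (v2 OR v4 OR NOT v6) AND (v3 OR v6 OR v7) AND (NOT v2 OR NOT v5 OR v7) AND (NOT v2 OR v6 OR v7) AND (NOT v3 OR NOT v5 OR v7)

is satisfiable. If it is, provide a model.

v1 = False; v2 = True; v3 = False; v4 = False; v5 = False; v6 = True; v7 = False

Set v1 = False.
Try v2 = False:
  (v1 OR v2 OR v7) forces v7 = True.
  (v2 OR v5 OR NOT v7) forces v5 = True.
  clause (NOT v5 OR NOT v7) is falsified — backtrack.
So v2 = True.
  then (NOT v2 OR NOT v5) forces v5 = False.
  then (NOT v2 OR NOT v3) forces v3 = False.
Set v4 = False.
Set v6 = True.
Set v7 = False.
All clauses satisfied.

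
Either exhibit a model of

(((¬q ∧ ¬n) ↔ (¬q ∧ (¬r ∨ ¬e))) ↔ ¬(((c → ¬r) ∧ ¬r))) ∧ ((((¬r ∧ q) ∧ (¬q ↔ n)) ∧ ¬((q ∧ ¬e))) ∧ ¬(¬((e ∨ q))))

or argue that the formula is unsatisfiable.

Case q = True: the formula simplifies to ¬(((c → ¬r) ∧ ¬r)) ∧ ((¬r ∧ ¬n) ∧ ¬(¬e)).
  r = True: the conjunct ¬r is False.
  r = False: the conjunct ¬(((c → ¬r) ∧ ¬r)) becomes ¬((True ∧ True)) = False.
Case q = False: the conjunct q is False.
Both cases fail — unsatisfiable.

The formula is unsatisfiable.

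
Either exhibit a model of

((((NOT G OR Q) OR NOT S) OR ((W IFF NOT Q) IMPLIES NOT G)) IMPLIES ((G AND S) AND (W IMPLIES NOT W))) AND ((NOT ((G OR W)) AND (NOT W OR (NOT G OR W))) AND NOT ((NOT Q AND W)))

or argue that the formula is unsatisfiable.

Case G = True: the conjunct NOT ((G OR W)) becomes NOT ((True OR W)) = False.
Case G = False: the conjunct (((NOT G OR Q) OR NOT S) OR ((W IFF NOT Q) IMPLIES NOT G)) IMPLIES ((G AND S) AND (W IMPLIES NOT W)) becomes (True OR True) IMPLIES (False AND (W IMPLIES NOT W)) = False.
Both cases fail — unsatisfiable.

The formula is unsatisfiable.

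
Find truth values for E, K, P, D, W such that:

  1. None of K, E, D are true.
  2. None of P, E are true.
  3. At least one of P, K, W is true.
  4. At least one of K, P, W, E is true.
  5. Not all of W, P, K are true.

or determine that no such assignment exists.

E = False, K = False, P = False, D = False, W = True

  (1) {K, E, D}: 0 true — none ✓
  (2) {P, E}: 0 true — none ✓
  (3) {P, K, W}: 1 true — at least one ✓
  (4) {K, P, W, E}: 1 true — at least one ✓
  (5) {W, P, K}: 1/3 true — not all ✓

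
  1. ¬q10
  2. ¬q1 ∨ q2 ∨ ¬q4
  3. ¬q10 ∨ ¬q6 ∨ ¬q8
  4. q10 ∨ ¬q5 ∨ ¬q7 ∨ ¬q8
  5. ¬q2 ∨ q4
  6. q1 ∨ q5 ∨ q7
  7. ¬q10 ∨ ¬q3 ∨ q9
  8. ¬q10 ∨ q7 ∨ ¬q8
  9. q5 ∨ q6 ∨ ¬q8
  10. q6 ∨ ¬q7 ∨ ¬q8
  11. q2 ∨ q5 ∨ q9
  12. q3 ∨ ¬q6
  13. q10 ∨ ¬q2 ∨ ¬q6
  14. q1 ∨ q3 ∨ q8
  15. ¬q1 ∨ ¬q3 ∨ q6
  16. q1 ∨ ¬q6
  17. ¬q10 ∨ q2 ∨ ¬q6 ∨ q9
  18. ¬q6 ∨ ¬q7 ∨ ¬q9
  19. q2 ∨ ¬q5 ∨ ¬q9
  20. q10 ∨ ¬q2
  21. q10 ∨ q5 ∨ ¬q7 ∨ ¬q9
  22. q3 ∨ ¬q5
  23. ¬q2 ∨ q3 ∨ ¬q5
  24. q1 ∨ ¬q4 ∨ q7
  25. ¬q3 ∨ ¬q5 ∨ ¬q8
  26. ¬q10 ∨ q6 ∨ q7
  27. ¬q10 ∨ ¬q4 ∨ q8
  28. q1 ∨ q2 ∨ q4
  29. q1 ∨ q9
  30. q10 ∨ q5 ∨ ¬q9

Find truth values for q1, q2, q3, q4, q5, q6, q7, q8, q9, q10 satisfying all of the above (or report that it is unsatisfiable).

q1 = True; q2 = False; q3 = True; q4 = False; q5 = True; q6 = True; q7 = False; q8 = False; q9 = False; q10 = False

Unit clause (¬q10) forces q10 = False.
In (q10 ∨ ¬q2) only ¬q2 is left, so q2 = False.
Set q1 = True.
  then (¬q1 ∨ q2 ∨ ¬q4) forces q4 = False.
Try q3 = False:
  (q3 ∨ ¬q6) forces q6 = False.
  (q3 ∨ ¬q5) forces q5 = False.
  (q5 ∨ q6 ∨ ¬q8) forces q8 = False.
  (q2 ∨ q5 ∨ q9) forces q9 = True.
  clause (q10 ∨ q5 ∨ ¬q9) is falsified — backtrack.
So q3 = True.
  then (¬q1 ∨ ¬q3 ∨ q6) forces q6 = True.
Try q5 = False:
  (q2 ∨ q5 ∨ q9) forces q9 = True.
  clause (q10 ∨ q5 ∨ ¬q9) is falsified — backtrack.
So q5 = True.
  then (q2 ∨ ¬q5 ∨ ¬q9) forces q9 = False.
  then (¬q3 ∨ ¬q5 ∨ ¬q8) forces q8 = False.
Set q7 = False.
All clauses satisfied.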